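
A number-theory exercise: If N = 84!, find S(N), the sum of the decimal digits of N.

477

84! = 3314240134565353266999387579130131288000666286242049487118846032383059131291716864129885722968716753156177920000000000000000000
Sum of its 127 digits: 477.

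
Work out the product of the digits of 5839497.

5×8×3×9×4×9×7 = 272160

272160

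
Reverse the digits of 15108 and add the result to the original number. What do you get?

Reverse of 15108 is 80151.
15108 + 80151 = 95259

95259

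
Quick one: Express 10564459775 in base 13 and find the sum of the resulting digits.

59

10564459775 in base 13 is CC492143C.
Digit sum: 12+12+4+9+2+1+4+3+12 = 59.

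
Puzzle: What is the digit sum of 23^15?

23^15 = 266635235464391245607
Sum of its 21 digits: 89.

89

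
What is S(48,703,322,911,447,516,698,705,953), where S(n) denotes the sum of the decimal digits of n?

4+8+7+0+3+3+2+2+9+1+1+4+4+7+5+1+6+6+9+8+7+0+5+9+5+3 = 119

119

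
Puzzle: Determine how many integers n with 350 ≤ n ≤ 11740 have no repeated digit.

5344

The integers in [350, 11740] that have no repeated digit: 350, 351, 352, 354, 356, 357, …, 10986, 10987.
5344 qualify.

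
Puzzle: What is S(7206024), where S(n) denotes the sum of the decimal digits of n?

21

7+2+0+6+0+2+4 = 21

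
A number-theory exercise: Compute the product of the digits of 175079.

0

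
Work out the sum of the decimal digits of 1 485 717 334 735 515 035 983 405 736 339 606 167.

163

1+4+8+5+7+1+7+3+3+4+7+3+5+5+1+5+0+3+5+9+8+3+4+0+5+7+3+6+3+3+9+6+0+6+1+6+7 = 163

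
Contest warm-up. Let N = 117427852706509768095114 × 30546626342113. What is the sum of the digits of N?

177

117427852706509768095114 × 30546626342113 = 3587024738782436624330356077687735882
Sum of its 37 digits: 177.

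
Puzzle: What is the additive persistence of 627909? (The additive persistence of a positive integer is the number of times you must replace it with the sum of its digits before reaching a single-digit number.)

2

627909 → 33 → 6 (2 steps)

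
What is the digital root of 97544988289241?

8

9+7+5+4+4+9+8+8+2+8+9+2+4+1 = 80
8+0 = 8
(Equivalently, 97544988289241 mod 9 = 8.)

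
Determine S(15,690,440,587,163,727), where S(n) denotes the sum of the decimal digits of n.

1+5+6+9+0+4+4+0+5+8+7+1+6+3+7+2+7 = 75

75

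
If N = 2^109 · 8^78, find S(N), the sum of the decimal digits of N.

515

2^109 · 8^78 = 17917957937422433684459538244547554224973163977877196279199912807710334969441287563047019946172856926208
Sum of its 104 digits: 515.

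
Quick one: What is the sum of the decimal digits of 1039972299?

51

1+0+3+9+9+7+2+2+9+9 = 51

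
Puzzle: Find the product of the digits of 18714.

224

1×8×7×1×4 = 224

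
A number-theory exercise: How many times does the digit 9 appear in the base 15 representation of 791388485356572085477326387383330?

1

791388485356572085477326387383330 in base 15 is DDE10075EE2309602EE3256B1555.
The digit 9 appears 1 time.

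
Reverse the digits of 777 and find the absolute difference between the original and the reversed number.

Reverse of 777 is 777.
|777 − 777| = 0

0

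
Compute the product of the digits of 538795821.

5×3×8×7×9×5×8×2×1 = 604800

604800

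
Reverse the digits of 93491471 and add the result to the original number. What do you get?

110910910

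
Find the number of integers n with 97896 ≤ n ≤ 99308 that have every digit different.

336

The integers in [97896, 99308] that have every digit different: 98012, 98013, 98014, 98015, 98016, 98017, …, 98764, 98765.
336 qualify.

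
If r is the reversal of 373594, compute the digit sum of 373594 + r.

Reversal of 373594 is 495373; 373594 + 495373 = 868967.
Digit sum of 868967: 8+6+8+9+6+7 = 44.

44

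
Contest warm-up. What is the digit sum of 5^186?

568

5^186 = 10195788231247694572984834545713355555783069153232760230872869461671442569683572230035775198209169190022294060327112674713134765625
Sum of its 131 digits: 568.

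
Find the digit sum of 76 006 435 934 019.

57

7+6+0+0+6+4+3+5+9+3+4+0+1+9 = 57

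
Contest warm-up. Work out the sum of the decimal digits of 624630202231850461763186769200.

6+2+4+6+3+0+2+0+2+2+3+1+8+5+0+4+6+1+7+6+3+1+8+6+7+6+9+2+0+0 = 110

110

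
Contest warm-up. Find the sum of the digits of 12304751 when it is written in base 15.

39

12304751 in base 15 is 1130CBB.
Digit sum: 1+1+3+0+12+11+11 = 39.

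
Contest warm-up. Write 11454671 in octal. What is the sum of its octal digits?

32

11454671 in base 8 is 53544317.
Digit sum: 5+3+5+4+4+3+1+7 = 32.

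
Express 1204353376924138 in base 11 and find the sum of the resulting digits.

1204353376924138 in base 11 is 3198204429339A1.
Digit sum: 3+1+9+8+2+0+4+4+2+9+3+3+9+10+1 = 68.

68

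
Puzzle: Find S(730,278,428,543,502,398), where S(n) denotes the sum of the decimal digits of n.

7+3+0+2+7+8+4+2+8+5+4+3+5+0+2+3+9+8 = 80

80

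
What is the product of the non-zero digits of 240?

8

2×4 = 8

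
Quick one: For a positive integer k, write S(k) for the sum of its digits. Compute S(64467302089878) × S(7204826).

2088

S(64467302089878) = 6+4+4+6+7+3+0+2+0+8+9+8+7+8 = 72.
S(7204826) = 7+2+0+4+8+2+6 = 29.
72 · 29 = 2088.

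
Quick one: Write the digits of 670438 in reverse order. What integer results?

834076

Reversing 670438 gives 834076.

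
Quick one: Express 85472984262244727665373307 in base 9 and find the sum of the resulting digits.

107

85472984262244727665373307 in base 9 is 1420477103220813886563574046.
Digit sum: 1+4+2+0+4+7+7+1+0+3+2+2+0+8+1+3+8+8+6+5+6+3+5+7+4+0+4+6 = 107.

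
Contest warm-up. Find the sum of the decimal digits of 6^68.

207

6^68 = 82089011515213367907186323883068205046425814529212416
Sum of its 53 digits: 207.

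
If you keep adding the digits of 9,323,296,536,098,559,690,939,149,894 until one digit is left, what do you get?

2

9+3+2+3+2+9+6+5+3+6+0+9+8+5+5+9+6+9+0+9+3+9+1+4+9+8+9+4 = 155
1+5+5 = 11
1+1 = 2
(Equivalently, 9,323,296,536,098,559,690,939,149,894 mod 9 = 2.)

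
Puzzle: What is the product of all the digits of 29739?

3402

2×9×7×3×9 = 3402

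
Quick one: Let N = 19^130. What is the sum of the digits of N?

19^130 = 17296893996662430280285615391259712027802886821412742331085359065884366495175001180168968752195351917323073308583538540263437124839137395760944897016194243082478871401
Sum of its 167 digits: 739.

739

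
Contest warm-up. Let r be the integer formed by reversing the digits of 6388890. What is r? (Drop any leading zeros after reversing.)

Reversing 6388890 gives 988836.

988836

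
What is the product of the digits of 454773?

11760

4×5×4×7×7×3 = 11760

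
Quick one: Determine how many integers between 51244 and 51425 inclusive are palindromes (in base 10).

2

The integers in [51244, 51425] that are palindromes (in base 10): 51315, 51415.
2 qualify.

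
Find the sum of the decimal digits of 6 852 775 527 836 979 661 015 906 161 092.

6+8+5+2+7+7+5+5+2+7+8+3+6+9+7+9+6+6+1+0+1+5+9+0+6+1+6+1+0+9+2 = 149

149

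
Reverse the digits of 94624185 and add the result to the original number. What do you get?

152766834

Reverse of 94624185 is 58142649.
94624185 + 58142649 = 152766834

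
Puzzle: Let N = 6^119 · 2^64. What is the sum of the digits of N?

6^119 · 2^64 = 7343760724023838423056259421809274749479717170390871705823975254492063156246897506528572737683195481123283009536
Sum of its 112 digits: 504.

504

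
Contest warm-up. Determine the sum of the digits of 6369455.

38

6+3+6+9+4+5+5 = 38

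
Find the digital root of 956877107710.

4

9+5+6+8+7+7+1+0+7+7+1+0 = 58
5+8 = 13
1+3 = 4
(Equivalently, 956877107710 mod 9 = 4.)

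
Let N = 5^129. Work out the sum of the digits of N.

5^129 = 1469367938527859384960920671527807097273331945965109401885939632848021574318408966064453125
Sum of its 91 digits: 431.

431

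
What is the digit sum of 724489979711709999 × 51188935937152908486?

153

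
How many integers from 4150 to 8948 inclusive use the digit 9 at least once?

The integers in [4150, 8948] that use the digit 9 at least once: 4159, 4169, 4179, 4189, 4190, 4191, …, 8947, 8948.
1280 qualify.

1280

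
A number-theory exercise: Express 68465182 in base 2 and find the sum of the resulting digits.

11

68465182 in base 2 is 100000101001011001000011110.
Digit sum: 1+0+0+0+0+0+1+0+1+0+0+1+0+1+1+0+0+1+0+0+0+0+1+1+1+1+0 = 11.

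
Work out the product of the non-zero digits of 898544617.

1935360

8×9×8×5×4×4×6×1×7 = 1935360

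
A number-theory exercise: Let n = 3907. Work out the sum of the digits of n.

3+9+0+7 = 19

19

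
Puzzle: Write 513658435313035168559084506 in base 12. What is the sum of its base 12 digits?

143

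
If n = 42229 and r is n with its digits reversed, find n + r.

134453

Reverse of 42229 is 92224.
42229 + 92224 = 134453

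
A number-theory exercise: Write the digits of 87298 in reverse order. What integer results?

Reversing 87298 gives 89278.

89278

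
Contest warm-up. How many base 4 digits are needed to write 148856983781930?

24

148856983781930 in base 4 is 201312021313221000020222, which has 24 digits.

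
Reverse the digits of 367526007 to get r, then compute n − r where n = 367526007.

-333099756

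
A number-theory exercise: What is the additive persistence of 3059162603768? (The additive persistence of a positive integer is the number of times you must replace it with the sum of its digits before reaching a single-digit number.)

3059162603768 → 56 → 11 → 2 (3 steps)

3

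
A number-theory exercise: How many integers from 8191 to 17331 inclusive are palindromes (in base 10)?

91

The integers in [8191, 17331] that are palindromes (in base 10): 8228, 8338, 8448, 8558, 8668, 8778, …, 17171, 17271.
91 qualify.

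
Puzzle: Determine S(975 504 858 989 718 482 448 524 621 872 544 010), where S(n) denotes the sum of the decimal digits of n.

174

9+7+5+5+0+4+8+5+8+9+8+9+7+1+8+4+8+2+4+4+8+5+2+4+6+2+1+8+7+2+5+4+4+0+1+0 = 174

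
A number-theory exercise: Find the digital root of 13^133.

4

The digital root of n equals n mod 9 (or 9 when 9 | n), so we need 13^133 mod 9.
13^133 ≡ 4 (mod 9), so the digital root is 4.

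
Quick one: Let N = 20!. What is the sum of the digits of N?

20! = 2432902008176640000
Sum of its 19 digits: 54.

54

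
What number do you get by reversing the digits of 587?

Reversing 587 gives 785.

785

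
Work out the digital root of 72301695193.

1

7+2+3+0+1+6+9+5+1+9+3 = 46
4+6 = 10
1+0 = 1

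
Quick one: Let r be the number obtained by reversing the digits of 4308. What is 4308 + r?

12342

Reverse of 4308 is 8034.
4308 + 8034 = 12342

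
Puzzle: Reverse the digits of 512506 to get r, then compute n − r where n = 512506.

-92709

Reverse of 512506 is 605215.
512506 − 605215 = -92709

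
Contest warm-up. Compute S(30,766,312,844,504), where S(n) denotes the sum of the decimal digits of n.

3+0+7+6+6+3+1+2+8+4+4+5+0+4 = 53

53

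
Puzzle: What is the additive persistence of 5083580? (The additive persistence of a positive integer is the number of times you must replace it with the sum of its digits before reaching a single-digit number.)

3

5083580 → 29 → 11 → 2 (3 steps)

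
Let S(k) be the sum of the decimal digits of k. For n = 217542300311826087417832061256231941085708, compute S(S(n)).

9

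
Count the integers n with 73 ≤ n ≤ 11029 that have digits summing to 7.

143

The integers in [73, 11029] that have digits summing to 7: 106, 115, 124, 133, 142, 151, …, 11014, 11023.
143 qualify.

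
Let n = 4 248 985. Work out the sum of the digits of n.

4+2+4+8+9+8+5 = 40

40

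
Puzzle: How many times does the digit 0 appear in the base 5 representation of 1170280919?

1170280919 in base 5 is 4344042442134.
The digit 0 appears 1 time.

1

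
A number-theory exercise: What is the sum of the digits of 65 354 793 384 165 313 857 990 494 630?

6+5+3+5+4+7+9+3+3+8+4+1+6+5+3+1+3+8+5+7+9+9+0+4+9+4+6+3+0 = 140

140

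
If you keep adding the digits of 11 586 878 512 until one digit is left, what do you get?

7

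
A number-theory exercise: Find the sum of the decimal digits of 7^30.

118

7^30 = 22539340290692258087863249
Sum of its 26 digits: 118.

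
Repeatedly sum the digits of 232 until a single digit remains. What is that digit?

7

2+3+2 = 7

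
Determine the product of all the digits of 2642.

96

2×6×4×2 = 96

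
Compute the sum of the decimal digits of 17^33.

170

17^33 = 40254497110927943179349807054456171205137
Sum of its 41 digits: 170.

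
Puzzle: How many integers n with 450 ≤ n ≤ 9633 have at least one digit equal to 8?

The integers in [450, 9633] that have at least one digit equal to 8: 458, 468, 478, 480, 481, 482, …, 9618, 9628.
3204 qualify.

3204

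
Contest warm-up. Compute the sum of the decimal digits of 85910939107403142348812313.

99

8+5+9+1+0+9+3+9+1+0+7+4+0+3+1+4+2+3+4+8+8+1+2+3+1+3 = 99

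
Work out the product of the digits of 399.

3×9×9 = 243

243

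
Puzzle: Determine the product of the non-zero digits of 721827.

7×2×1×8×2×7 = 1568

1568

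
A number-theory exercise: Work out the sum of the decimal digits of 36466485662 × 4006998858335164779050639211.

36466485662 × 4006998858335164779050639211 = 146121166415129655605657532759866492682
Sum of its 39 digits: 177.

177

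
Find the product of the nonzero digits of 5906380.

6480

5×9×6×3×8 = 6480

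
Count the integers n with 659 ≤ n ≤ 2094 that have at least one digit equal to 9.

437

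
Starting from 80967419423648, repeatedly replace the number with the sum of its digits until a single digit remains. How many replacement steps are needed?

80967419423648 → 71 → 8 (2 steps)

2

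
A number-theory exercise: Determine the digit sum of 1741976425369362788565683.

1+7+4+1+9+7+6+4+2+5+3+6+9+3+6+2+7+8+8+5+6+5+6+8+3 = 131

131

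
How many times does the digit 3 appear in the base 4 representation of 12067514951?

5

12067514951 in base 4 is 23033101322221013.
The digit 3 appears 5 times.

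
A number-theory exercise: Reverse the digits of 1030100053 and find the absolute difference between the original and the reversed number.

Reverse of 1030100053 is 3500010301.
|1030100053 − 3500010301| = 2469910248

2469910248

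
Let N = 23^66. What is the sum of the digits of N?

451

23^66 = 748233549237974650065756844797564034410647793858453279309526582999549343822862485852214289
Sum of its 90 digits: 451.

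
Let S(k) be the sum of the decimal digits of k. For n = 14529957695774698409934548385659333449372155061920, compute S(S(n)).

9

First digit sum: 252.
2+5+2 = 9.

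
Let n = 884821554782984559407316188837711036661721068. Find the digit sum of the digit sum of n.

6

First digit sum: 213.
2+1+3 = 6.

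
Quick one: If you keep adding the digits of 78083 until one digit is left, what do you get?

8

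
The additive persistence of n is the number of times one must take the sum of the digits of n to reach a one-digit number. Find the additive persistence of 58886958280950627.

3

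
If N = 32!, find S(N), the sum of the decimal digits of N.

32! = 263130836933693530167218012160000000
Sum of its 36 digits: 108.

108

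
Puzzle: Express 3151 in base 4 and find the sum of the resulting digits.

3151 in base 4 is 301033.
Digit sum: 3+0+1+0+3+3 = 10.

10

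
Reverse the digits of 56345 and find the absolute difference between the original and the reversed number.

Reverse of 56345 is 54365.
|56345 − 54365| = 1980

1980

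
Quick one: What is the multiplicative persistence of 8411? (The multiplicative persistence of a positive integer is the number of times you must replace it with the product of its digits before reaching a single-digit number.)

8411 → 32 → 6 (2 steps)

2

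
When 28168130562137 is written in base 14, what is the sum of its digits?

28168130562137 in base 14 is 6D54B818358D.
Digit sum: 6+13+5+4+11+8+1+8+3+5+8+13 = 85.

85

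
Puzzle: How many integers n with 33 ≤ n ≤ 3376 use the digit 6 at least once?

The integers in [33, 3376] that use the digit 6 at least once: 36, 46, 56, 60, 61, 62, …, 3369, 3376.
884 qualify.

884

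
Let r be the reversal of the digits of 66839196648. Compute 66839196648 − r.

-17829997218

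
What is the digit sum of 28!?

90

28! = 304888344611713860501504000000
Sum of its 30 digits: 90.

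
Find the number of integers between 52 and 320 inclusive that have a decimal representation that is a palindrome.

27

The integers in [52, 320] that have a decimal representation that is a palindrome: 55, 66, 77, 88, 99, 101, …, 303, 313.
27 qualify.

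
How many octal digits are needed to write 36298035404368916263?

22

36298035404368916263 in base 8 is 3736744156122175427447, which has 22 digits.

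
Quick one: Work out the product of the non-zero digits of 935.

135

9×3×5 = 135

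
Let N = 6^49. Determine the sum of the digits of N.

162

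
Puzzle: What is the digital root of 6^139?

9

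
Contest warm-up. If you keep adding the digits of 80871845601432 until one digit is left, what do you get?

3

8+0+8+7+1+8+4+5+6+0+1+4+3+2 = 57
5+7 = 12
1+2 = 3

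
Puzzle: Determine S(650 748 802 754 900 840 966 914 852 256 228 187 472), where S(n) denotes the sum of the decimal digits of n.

181

6+5+0+7+4+8+8+0+2+7+5+4+9+0+0+8+4+0+9+6+6+9+1+4+8+5+2+2+5+6+2+2+8+1+8+7+4+7+2 = 181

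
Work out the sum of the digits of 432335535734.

4+3+2+3+3+5+5+3+5+7+3+4 = 47

47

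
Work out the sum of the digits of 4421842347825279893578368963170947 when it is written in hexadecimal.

4421842347825279893578368963170947 in base 16 is DA037F35E31499A4FE1037A1D283.
Digit sum: 13+10+0+3+7+15+3+5+14+3+1+4+9+9+10+4+15+14+1+0+3+7+10+1+13+2+8+3 = 187.

187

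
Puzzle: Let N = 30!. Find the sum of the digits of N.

117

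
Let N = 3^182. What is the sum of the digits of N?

360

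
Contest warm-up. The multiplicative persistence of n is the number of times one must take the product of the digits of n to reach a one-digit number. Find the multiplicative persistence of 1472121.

1472121 → 112 → 2 (2 steps)

2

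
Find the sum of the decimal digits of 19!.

45

19! = 121645100408832000
Sum of its 18 digits: 45.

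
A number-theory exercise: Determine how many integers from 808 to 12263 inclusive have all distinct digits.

The integers in [808, 12263] that have all distinct digits: 809, 810, 812, 813, 814, 815, …, 12097, 12098.
5051 qualify.

5051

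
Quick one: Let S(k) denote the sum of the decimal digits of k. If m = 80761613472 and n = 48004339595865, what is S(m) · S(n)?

3105

S(80761613472) = 8+0+7+6+1+6+1+3+4+7+2 = 45.
S(48004339595865) = 4+8+0+0+4+3+3+9+5+9+5+8+6+5 = 69.
45 · 69 = 3105.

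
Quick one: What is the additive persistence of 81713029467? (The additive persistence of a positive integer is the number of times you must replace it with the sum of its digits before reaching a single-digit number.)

3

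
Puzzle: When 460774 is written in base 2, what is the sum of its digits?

460774 in base 2 is 1110000011111100110.
Digit sum: 1+1+1+0+0+0+0+0+1+1+1+1+1+1+0+0+1+1+0 = 11.

11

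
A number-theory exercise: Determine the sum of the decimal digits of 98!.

639

98! = 9426890448883247745626185743057242473809693764078951663494238777294707070023223798882976159207729119823605850588608460429412647567360000000000000000000000
Sum of its 154 digits: 639.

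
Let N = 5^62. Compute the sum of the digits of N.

5^62 = 21684043449710088680149056017398834228515625
Sum of its 44 digits: 187.

187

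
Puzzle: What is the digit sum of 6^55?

6^55 = 6285195213566005335561053533150026217291776
Sum of its 43 digits: 162.

162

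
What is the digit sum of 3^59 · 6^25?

207

3^59 · 6^25 = 401730946562244878779325015240155340348369928192
Sum of its 48 digits: 207.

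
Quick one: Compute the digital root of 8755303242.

8+7+5+5+3+0+3+2+4+2 = 39
3+9 = 12
1+2 = 3

3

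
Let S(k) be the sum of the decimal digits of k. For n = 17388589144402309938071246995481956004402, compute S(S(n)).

11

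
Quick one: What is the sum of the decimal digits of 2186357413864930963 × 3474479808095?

2186357413864930963 × 3474479808095 = 7596454687752505824574663545485
Sum of its 31 digits: 161.

161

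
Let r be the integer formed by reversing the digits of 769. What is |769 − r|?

Reverse of 769 is 967.
|769 − 967| = 198

198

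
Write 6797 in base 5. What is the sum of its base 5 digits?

13

6797 in base 5 is 204142.
Digit sum: 2+0+4+1+4+2 = 13.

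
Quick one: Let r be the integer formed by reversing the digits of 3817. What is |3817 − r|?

Reverse of 3817 is 7183.
|3817 − 7183| = 3366

3366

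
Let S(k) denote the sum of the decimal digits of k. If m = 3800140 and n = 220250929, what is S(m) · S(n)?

496

S(3800140) = 3+8+0+0+1+4+0 = 16.
S(220250929) = 2+2+0+2+5+0+9+2+9 = 31.
16 · 31 = 496.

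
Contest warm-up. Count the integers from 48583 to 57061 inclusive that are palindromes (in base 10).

85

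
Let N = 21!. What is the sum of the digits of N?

21! = 51090942171709440000
Sum of its 20 digits: 63.

63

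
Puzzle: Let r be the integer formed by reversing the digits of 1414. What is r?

4141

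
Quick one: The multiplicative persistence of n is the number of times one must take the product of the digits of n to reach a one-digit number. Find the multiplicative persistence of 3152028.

3152028 → 0 (1 step)

1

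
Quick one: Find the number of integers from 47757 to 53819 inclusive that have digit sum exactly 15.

215

The integers in [47757, 53819] that have digit sum exactly 15: 48003, 48012, 48021, 48030, 48102, 48111, …, 53610, 53700.
215 qualify.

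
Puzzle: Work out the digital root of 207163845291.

2+0+7+1+6+3+8+4+5+2+9+1 = 48
4+8 = 12
1+2 = 3

3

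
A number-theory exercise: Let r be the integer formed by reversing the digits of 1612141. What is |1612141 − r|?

199980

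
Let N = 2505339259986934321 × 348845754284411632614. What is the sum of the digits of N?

2505339259986934321 × 348845754284411632614 = 873976963888491762542557628544399545094
Sum of its 39 digits: 216.

216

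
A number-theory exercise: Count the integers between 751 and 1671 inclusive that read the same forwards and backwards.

The integers in [751, 1671] that read the same forwards and backwards: 757, 767, 777, 787, 797, 808, …, 1551, 1661.
32 qualify.

32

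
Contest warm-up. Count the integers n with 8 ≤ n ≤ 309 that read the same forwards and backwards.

The integers in [8, 309] that read the same forwards and backwards: 8, 9, 11, 22, 33, 44, …, 292, 303.
32 qualify.

32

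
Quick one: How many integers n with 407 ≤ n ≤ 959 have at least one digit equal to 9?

155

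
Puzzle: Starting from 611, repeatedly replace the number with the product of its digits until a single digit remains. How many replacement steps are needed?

611 → 6 (1 step)

1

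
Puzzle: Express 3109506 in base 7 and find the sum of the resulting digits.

3109506 in base 7 is 35300421.
Digit sum: 3+5+3+0+0+4+2+1 = 18.

18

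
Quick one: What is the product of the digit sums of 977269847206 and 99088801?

S(977269847206) = 9+7+7+2+6+9+8+4+7+2+0+6 = 67.
S(99088801) = 9+9+0+8+8+8+0+1 = 43.
67 · 43 = 2881.

2881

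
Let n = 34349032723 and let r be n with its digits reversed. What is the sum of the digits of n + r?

44

Reversal of 34349032723 is 32723094343; 34349032723 + 32723094343 = 67072127066.
Digit sum of 67072127066: 6+7+0+7+2+1+2+7+0+6+6 = 44.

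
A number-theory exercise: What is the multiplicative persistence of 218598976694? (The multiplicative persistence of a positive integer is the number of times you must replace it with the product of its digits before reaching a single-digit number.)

218598976694 → 470292480 → 0 (2 steps)

2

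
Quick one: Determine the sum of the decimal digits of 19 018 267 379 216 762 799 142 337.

122

1+9+0+1+8+2+6+7+3+7+9+2+1+6+7+6+2+7+9+9+1+4+2+3+3+7 = 122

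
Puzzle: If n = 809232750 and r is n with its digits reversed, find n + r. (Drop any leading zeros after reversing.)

866465658

Reverse of 809232750 is 57232908.
809232750 + 57232908 = 866465658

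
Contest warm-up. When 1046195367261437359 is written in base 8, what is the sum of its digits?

85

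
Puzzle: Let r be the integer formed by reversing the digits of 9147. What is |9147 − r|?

Reverse of 9147 is 7419.
|9147 − 7419| = 1728

1728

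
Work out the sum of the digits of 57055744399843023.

78

5+7+0+5+5+7+4+4+3+9+9+8+4+3+0+2+3 = 78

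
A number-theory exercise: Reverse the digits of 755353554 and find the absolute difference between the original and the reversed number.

Reverse of 755353554 is 455353557.
|755353554 − 455353557| = 299999997

299999997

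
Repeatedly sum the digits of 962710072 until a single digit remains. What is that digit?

9+6+2+7+1+0+0+7+2 = 34
3+4 = 7
(Equivalently, 962710072 mod 9 = 7.)

7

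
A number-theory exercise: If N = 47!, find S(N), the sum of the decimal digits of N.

225

47! = 258623241511168180642964355153611979969197632389120000000000
Sum of its 60 digits: 225.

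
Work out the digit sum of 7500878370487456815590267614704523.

154

7+5+0+0+8+7+8+3+7+0+4+8+7+4+5+6+8+1+5+5+9+0+2+6+7+6+1+4+7+0+4+5+2+3 = 154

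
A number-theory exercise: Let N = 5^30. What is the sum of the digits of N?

91

5^30 = 931322574615478515625
Sum of its 21 digits: 91.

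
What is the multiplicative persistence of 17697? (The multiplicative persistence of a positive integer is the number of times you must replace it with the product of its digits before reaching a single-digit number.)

5

17697 → 2646 → 288 → 128 → 16 → 6 (5 steps)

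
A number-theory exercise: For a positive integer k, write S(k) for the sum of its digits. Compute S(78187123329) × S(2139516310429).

S(78187123329) = 7+8+1+8+7+1+2+3+3+2+9 = 51.
S(2139516310429) = 2+1+3+9+5+1+6+3+1+0+4+2+9 = 46.
51 · 46 = 2346.

2346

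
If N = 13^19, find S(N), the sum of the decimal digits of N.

13^19 = 1461920290375446110677
Sum of its 22 digits: 85.

85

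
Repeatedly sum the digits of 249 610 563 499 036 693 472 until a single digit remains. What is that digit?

2+4+9+6+1+0+5+6+3+4+9+9+0+3+6+6+9+3+4+7+2 = 98
9+8 = 17
1+7 = 8

8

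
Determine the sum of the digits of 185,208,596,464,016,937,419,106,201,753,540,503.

140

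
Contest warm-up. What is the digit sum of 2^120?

2^120 = 1329227995784915872903807060280344576
Sum of its 37 digits: 172.

172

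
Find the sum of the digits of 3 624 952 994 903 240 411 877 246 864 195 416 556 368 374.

202

3+6+2+4+9+5+2+9+9+4+9+0+3+2+4+0+4+1+1+8+7+7+2+4+6+8+6+4+1+9+5+4+1+6+5+5+6+3+6+8+3+7+4 = 202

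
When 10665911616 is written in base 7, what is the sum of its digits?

10665911616 in base 7 is 525211516143.
Digit sum: 5+2+5+2+1+1+5+1+6+1+4+3 = 36.

36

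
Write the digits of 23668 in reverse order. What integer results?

Reversing 23668 gives 86632.

86632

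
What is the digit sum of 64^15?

118

64^15 = 1237940039285380274899124224
Sum of its 28 digits: 118.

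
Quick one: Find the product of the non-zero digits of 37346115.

3×7×3×4×6×1×1×5 = 7560

7560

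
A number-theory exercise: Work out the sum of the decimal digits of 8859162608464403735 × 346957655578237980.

162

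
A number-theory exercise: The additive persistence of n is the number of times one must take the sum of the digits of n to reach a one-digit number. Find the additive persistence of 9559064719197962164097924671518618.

9559064719197962164097924671518618 → 174 → 12 → 3 (3 steps)

3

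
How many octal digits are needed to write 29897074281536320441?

29897074281536320441 in base 8 is 3173475752412634071671, which has 22 digits.

22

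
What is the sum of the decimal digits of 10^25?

1

10^25 = 10000000000000000000000000
Sum of its 26 digits: 1.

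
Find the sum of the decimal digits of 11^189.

836

11^189 = 66560640878719159452260744238782271597801640759531413409058314958175373696542935236118758257118341016463068069313345838952124043044429702857437843311651220308683764484848435173013763148611323402491
Sum of its 197 digits: 836.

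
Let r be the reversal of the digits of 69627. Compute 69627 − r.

Reverse of 69627 is 72696.
69627 − 72696 = -3069

-3069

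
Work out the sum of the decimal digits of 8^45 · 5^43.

8^45 · 5^43 = 49517601571415210995964968960000000000000000000000000000000000000000000
Sum of its 71 digits: 139.

139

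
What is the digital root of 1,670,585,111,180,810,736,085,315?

1

1+6+7+0+5+8+5+1+1+1+1+8+0+8+1+0+7+3+6+0+8+5+3+1+5 = 91
9+1 = 10
1+0 = 1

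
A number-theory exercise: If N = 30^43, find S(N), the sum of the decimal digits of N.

108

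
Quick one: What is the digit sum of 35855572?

40

3+5+8+5+5+5+7+2 = 40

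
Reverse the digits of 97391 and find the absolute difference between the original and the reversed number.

78012

Reverse of 97391 is 19379.
|97391 − 19379| = 78012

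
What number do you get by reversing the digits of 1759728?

8279571

Reversing 1759728 gives 8279571.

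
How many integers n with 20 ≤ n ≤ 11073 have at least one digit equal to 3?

3725

The integers in [20, 11073] that have at least one digit equal to 3: 23, 30, 31, 32, 33, 34, …, 11063, 11073.
3725 qualify.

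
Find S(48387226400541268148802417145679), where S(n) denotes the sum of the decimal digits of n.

137

4+8+3+8+7+2+2+6+4+0+0+5+4+1+2+6+8+1+4+8+8+0+2+4+1+7+1+4+5+6+7+9 = 137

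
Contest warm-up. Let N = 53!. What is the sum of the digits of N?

279

53! = 4274883284060025564298013753389399649690343788366813724672000000000000
Sum of its 70 digits: 279.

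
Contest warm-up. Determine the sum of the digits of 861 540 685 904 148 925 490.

98

8+6+1+5+4+0+6+8+5+9+0+4+1+4+8+9+2+5+4+9+0 = 98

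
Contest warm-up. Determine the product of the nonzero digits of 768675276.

5927040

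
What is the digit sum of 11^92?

11^92 = 642875736033641180657139984421248997668742784677928339864140154386931382122316064755913516349521
Sum of its 96 digits: 445.

445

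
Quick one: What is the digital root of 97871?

9+7+8+7+1 = 32
3+2 = 5

5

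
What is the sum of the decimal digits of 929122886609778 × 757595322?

108

929122886609778 × 757595322 = 703899152458704252258516
Sum of its 24 digits: 108.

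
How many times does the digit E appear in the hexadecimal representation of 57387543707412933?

1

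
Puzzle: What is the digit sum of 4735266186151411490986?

97

4+7+3+5+2+6+6+1+8+6+1+5+1+4+1+1+4+9+0+9+8+6 = 97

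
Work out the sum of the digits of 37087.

25

3+7+0+8+7 = 25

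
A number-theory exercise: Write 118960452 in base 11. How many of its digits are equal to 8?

1

118960452 in base 11 is 61171826.
The digit 8 appears 1 time.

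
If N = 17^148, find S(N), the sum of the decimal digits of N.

17^148 = 127773374295465163498491869213020117672914152307501306234086009917192782658325099543558605838055430911055427724605631889859816971756168502892566329234337936333803587170398415976056641
Sum of its 183 digits: 820.

820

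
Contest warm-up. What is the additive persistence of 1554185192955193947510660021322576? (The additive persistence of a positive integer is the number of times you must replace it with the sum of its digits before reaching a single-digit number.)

3

1554185192955193947510660021322576 → 139 → 13 → 4 (3 steps)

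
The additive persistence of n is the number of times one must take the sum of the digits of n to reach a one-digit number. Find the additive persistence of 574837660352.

574837660352 → 56 → 11 → 2 (3 steps)

3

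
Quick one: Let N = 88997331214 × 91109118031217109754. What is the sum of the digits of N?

133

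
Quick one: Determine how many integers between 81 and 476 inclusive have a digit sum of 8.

26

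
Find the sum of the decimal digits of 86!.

495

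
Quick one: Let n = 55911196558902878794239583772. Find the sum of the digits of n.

5+5+9+1+1+1+9+6+5+5+8+9+0+2+8+7+8+7+9+4+2+3+9+5+8+3+7+7+2 = 155

155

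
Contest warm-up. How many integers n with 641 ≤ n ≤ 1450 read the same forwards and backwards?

41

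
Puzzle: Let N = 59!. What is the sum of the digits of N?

324

59! = 138683118545689835737939019720389406345902876772687432540821294940160000000000000
Sum of its 81 digits: 324.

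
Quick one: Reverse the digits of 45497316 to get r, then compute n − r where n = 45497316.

-15882138

Reverse of 45497316 is 61379454.
45497316 − 61379454 = -15882138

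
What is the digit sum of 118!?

118! = 468452584975429065657431236280838416439267950499862031533310318788629800927518416622330123618486343228862579684398745837012213486653229822121742374957258403779058860032000000000000000000000000000
Sum of its 195 digits: 756.

756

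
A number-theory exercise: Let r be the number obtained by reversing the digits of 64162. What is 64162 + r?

Reverse of 64162 is 26146.
64162 + 26146 = 90308

90308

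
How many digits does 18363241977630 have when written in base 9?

18363241977630 in base 9 is 72014656430376, which has 14 digits.

14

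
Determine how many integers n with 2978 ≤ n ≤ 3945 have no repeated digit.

481

The integers in [2978, 3945] that have no repeated digit: 2978, 2980, 2981, 2983, 2984, 2985, …, 3942, 3945.
481 qualify.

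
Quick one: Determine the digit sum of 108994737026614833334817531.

116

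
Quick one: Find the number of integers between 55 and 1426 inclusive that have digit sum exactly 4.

20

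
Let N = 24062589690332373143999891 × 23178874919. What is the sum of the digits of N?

24062589690332373143999891 × 23178874919 = 557743756659433020641208248838633829
Sum of its 36 digits: 166.

166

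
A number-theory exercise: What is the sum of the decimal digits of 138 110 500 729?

37

1+3+8+1+1+0+5+0+0+7+2+9 = 37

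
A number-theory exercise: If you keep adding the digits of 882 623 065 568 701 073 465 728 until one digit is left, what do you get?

1

8+8+2+6+2+3+0+6+5+5+6+8+7+0+1+0+7+3+4+6+5+7+2+8 = 109
1+0+9 = 10
1+0 = 1
(Equivalently, 882 623 065 568 701 073 465 728 mod 9 = 1.)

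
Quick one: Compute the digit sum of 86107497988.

8+6+1+0+7+4+9+7+9+8+8 = 67

67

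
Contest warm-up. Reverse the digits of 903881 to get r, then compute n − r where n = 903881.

Reverse of 903881 is 188309.
903881 − 188309 = 715572

715572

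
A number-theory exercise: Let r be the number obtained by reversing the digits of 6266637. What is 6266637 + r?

13633263

Reverse of 6266637 is 7366626.
6266637 + 7366626 = 13633263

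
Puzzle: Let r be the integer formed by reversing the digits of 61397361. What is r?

16379316

Reversing 61397361 gives 16379316.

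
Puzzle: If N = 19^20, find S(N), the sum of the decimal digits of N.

19^20 = 37589973457545958193355601
Sum of its 26 digits: 136.

136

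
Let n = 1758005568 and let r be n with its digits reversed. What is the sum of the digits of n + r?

Reversal of 1758005568 is 8655008571; 1758005568 + 8655008571 = 10413014139.
Digit sum of 10413014139: 1+0+4+1+3+0+1+4+1+3+9 = 27.

27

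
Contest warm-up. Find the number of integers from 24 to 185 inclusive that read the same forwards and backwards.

The integers in [24, 185] that read the same forwards and backwards: 33, 44, 55, 66, 77, 88, …, 171, 181.
16 qualify.

16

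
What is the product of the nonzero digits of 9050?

45

9×5 = 45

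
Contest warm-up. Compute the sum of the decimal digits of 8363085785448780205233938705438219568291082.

8+3+6+3+0+8+5+7+8+5+4+4+8+7+8+0+2+0+5+2+3+3+9+3+8+7+0+5+4+3+8+2+1+9+5+6+8+2+9+1+0+8+2 = 199

199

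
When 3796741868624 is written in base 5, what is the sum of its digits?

3796741868624 in base 5 is 444201211404243444.
Digit sum: 4+4+4+2+0+1+2+1+1+4+0+4+2+4+3+4+4+4 = 48.

48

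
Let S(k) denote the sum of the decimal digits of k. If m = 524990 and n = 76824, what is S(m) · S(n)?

783

S(524990) = 5+2+4+9+9+0 = 29.
S(76824) = 7+6+8+2+4 = 27.
29 · 27 = 783.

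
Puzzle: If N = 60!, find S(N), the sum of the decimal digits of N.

60! = 8320987112741390144276341183223364380754172606361245952449277696409600000000000000
Sum of its 82 digits: 288.

288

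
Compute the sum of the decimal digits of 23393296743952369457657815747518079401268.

2+3+3+9+3+2+9+6+7+4+3+9+5+2+3+6+9+4+5+7+6+5+7+8+1+5+7+4+7+5+1+8+0+7+9+4+0+1+2+6+8 = 202

202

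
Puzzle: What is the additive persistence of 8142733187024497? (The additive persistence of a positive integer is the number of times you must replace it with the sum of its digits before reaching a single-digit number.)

8142733187024497 → 70 → 7 (2 steps)

2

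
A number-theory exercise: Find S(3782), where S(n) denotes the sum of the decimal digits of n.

20

3+7+8+2 = 20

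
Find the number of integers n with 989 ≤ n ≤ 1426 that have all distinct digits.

179

The integers in [989, 1426] that have all distinct digits: 1023, 1024, 1025, 1026, 1027, 1028, …, 1425, 1426.
179 qualify.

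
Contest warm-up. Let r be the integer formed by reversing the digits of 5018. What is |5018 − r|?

3087

Reverse of 5018 is 8105.
|5018 − 8105| = 3087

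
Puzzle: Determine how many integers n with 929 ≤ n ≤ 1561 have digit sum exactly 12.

52

The integers in [929, 1561] that have digit sum exactly 12: 930, 1029, 1038, 1047, 1056, 1065, …, 1551, 1560.
52 qualify.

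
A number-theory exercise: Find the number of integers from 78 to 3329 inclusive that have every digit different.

The integers in [78, 3329] that have every digit different: 78, 79, 80, 81, 82, 83, …, 3297, 3298.
1844 qualify.

1844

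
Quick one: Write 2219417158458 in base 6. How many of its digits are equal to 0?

3

2219417158458 in base 6 is 4415330340113150.
The digit 0 appears 3 times.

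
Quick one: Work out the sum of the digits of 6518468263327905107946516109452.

6+5+1+8+4+6+8+2+6+3+3+2+7+9+0+5+1+0+7+9+4+6+5+1+6+1+0+9+4+5+2 = 135

135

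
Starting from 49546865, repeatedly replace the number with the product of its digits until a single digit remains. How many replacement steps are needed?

2

49546865 → 1036800 → 0 (2 steps)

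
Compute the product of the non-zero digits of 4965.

4×9×6×5 = 1080

1080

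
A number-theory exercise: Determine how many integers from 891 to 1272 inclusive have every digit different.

171

The integers in [891, 1272] that have every digit different: 891, 892, 893, 894, 895, 896, …, 1269, 1270.
171 qualify.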